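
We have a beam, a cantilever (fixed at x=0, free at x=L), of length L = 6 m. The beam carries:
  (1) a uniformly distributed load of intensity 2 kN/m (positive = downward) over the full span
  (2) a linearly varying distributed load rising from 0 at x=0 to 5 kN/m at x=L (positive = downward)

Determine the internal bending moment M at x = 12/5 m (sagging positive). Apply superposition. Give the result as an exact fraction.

M(12/5) = -972/25 kN·m

Load 1 — uniform load w=2 kN/m over full span:
  M_1 = -w(L-x)²/2 = -2·(6-(12/5))²/2 = -324/25 kN·m
Load 2 — triangular load w₀=5 kN/m (0→w₀ over full span):
  M_2 = w₀Lx/2 - w₀L²/3 - w₀x³/(6L) = 5·6·(12/5)/2 - 5·6²/3 - 5·(12/5)³/(6·6) = -648/25 kN·m
Superposition: M = Σ M_i = -972/25 kN·m ≈ -38.880000 kN·m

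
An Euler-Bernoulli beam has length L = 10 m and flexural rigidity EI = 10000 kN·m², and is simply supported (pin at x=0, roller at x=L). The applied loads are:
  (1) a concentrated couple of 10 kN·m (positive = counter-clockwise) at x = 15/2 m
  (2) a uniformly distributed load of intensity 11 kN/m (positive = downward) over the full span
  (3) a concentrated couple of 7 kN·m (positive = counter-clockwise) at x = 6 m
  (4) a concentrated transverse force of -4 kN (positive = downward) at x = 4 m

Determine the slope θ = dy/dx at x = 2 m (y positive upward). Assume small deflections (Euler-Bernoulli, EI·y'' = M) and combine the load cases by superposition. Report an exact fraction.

θ(2) = -43009/1200000 rad

Load 1 — applied couple M₀=10 kN·m at a=15/2 m (b=L-a=5/2):
  θ_1 = (M₀x²/(2L)+C₁)/EI  [x≤a] with C₁=M₀(3b²-L²)/(6L)=-325/24 = (10·2²/(2·10)+(-325/24))/10000 = -277/240000 rad
Load 2 — uniform load w=11 kN/m over full span:
  θ_2 = -w(L³-6Lx²+4x³)/(24EI) = -11·(10³-6·10·2²+4·2³)/(24·10000) = -363/10000 rad
Load 3 — applied couple M₀=7 kN·m at a=6 m (b=L-a=4):
  θ_3 = (M₀x²/(2L)+C₁)/EI  [x≤a] with C₁=M₀(3b²-L²)/(6L)=-91/15 = (7·2²/(2·10)+(-91/15))/10000 = -7/15000 rad
Load 4 — point force P=-4 kN at a=4 m (b=L-a=6):
  θ_4 = -Pb(L²-b²-3x²)/(6LEI)  [x≤a] = -(-4)·6·(10²-6²-3·2²)/(6·10·10000) = 13/6250 rad
Superposition: θ = Σ θ_i = -43009/1200000 rad ≈ -0.035841 rad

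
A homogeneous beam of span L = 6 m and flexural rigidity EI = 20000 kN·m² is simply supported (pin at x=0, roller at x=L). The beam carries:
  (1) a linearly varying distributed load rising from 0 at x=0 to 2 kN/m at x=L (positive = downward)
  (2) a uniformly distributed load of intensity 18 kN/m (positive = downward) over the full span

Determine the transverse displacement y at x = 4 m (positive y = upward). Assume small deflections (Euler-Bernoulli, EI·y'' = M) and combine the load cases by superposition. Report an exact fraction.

y(4) = -157/11250 m

Load 1 — triangular load w₀=2 kN/m (0→w₀ over full span):
  y_1 = -w₀x(7L⁴-10L²x²+3x⁴)/(360LEI) = -2·4·(7·6⁴-10·6²·4²+3·4⁴)/(360·6·20000) = -17/22500 m
Load 2 — uniform load w=18 kN/m over full span:
  y_2 = -wx(L³-2Lx²+x³)/(24EI) = -18·4·(6³-2·6·4²+4³)/(24·20000) = -33/2500 m
Superposition: y = Σ y_i = -157/11250 m ≈ -0.013956 m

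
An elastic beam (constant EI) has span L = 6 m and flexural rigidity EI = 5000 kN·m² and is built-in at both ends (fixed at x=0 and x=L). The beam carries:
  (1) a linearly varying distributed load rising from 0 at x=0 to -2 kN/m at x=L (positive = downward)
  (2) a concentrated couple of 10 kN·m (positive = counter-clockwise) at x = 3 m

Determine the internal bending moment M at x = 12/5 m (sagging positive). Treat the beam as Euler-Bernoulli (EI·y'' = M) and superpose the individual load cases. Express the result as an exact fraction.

M(12/5) = 587/250 kN·m

Load 1 — triangular load w₀=-2 kN/m (0→w₀ over full span):
  M_1 = 3w₀Lx/20 - w₀L²/30 - w₀x³/(6L) = 3·(-2)·6·(12/5)/20 - (-2)·6²/30 - (-2)·(12/5)³/(6·6) = -144/125 kN·m
Load 2 — applied couple M₀=10 kN·m at a=3 m (b=L-a=3):
  M_2 = R_Ax - M_A  [x≤a] with R_A=5/2, M_A=5/2 = (5/2)·(12/5) - (5/2) = 7/2 kN·m
Superposition: M = Σ M_i = 587/250 kN·m ≈ 2.348000 kN·m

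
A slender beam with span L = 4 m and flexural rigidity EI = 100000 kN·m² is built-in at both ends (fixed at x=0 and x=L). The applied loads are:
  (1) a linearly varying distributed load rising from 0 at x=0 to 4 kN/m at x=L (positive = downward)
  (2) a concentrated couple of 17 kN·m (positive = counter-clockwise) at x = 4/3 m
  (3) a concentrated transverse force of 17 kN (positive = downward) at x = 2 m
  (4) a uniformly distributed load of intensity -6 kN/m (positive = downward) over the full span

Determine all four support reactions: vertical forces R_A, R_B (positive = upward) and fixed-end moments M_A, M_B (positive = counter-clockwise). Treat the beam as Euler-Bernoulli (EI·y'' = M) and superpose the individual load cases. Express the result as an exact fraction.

Load 1 — triangular load w₀=4 kN/m (0→w₀ over full span):
  R_A = 3w₀L/20 = 3·4·4/20 = 12/5 kN
  M_A = w₀L²/30 = 4·4²/30 = 32/15 kN·m
  R_B = 7w₀L/20 = 7·4·4/20 = 28/5 kN
  M_B = -w₀L²/20 = -4·4²/20 = -16/5 kN·m
Load 2 — applied couple M₀=17 kN·m at a=4/3 m (b=L-a=8/3):
  R_A = 6M₀ab/L³ = 6·17·(4/3)·(8/3)/4³ = 17/3 kN
  M_A = M₀b(2a-b)/L² = 17·(8/3)·(2·(4/3)-(8/3))/4² = 0 kN·m
  R_B = -6M₀ab/L³ = -6·17·(4/3)·(8/3)/4³ = -17/3 kN
  M_B = M₀a(2b-a)/L² = 17·(4/3)·(2·(8/3)-(4/3))/4² = 17/3 kN·m
Load 3 — point force P=17 kN at a=2 m (b=L-a=2):
  R_A = Pb²(3a+b)/L³ = 17·2²·(3·2+2)/4³ = 17/2 kN
  M_A = Pab²/L² = 17·2·2²/4² = 17/2 kN·m
  R_B = Pa²(a+3b)/L³ = 17·2²·(2+3·2)/4³ = 17/2 kN
  M_B = -Pa²b/L² = -17·2²·2/4² = -17/2 kN·m
Load 4 — uniform load w=-6 kN/m over full span:
  R_A = wL/2 = (-6)·4/2 = -12 kN
  M_A = wL²/12 = (-6)·4²/12 = -8 kN·m
  R_B = wL/2 = (-6)·4/2 = -12 kN
  M_B = -wL²/12 = -(-6)·4²/12 = 8 kN·m
Superposition: R_A = 137/30 kN, M_A = 79/30 kN·m, R_B = -107/30 kN, M_B = 59/30 kN·m

R_A = 137/30 kN, M_A = 79/30 kN·m, R_B = -107/30 kN, M_B = 59/30 kN·m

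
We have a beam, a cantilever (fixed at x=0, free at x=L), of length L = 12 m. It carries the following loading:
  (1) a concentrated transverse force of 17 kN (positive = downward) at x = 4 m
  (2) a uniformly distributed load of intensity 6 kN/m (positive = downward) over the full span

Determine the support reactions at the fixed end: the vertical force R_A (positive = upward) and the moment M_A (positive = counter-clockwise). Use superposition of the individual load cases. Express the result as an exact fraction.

R_A = 89 kN, M_A = 500 kN·m

Load 1 — point force P=17 kN at a=4 m (b=L-a=8):
  R_A = P = 17 kN
  M_A = Pa = 17·4 = 68 kN·m
Load 2 — uniform load w=6 kN/m over full span:
  R_A = wL = 6·12 = 72 kN
  M_A = wL²/2 = 6·12²/2 = 432 kN·m
Superposition: R_A = 89 kN, M_A = 500 kN·m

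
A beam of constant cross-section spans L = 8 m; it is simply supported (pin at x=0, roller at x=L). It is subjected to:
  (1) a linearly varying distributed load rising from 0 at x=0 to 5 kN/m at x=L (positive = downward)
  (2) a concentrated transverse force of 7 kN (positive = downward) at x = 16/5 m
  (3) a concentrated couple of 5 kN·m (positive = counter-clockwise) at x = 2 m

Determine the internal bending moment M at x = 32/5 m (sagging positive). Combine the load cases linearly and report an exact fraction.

Load 1 — triangular load w₀=5 kN/m (0→w₀ over full span):
  M_1 = w₀Lx/6 - w₀x³/(6L) = 5·8·(32/5)/6 - 5·(32/5)³/(6·8) = 384/25 kN·m
Load 2 — point force P=7 kN at a=16/5 m (b=L-a=24/5):
  M_2 = Pa(L-x)/L  [x>a] = 7·(16/5)·(8-(32/5))/8 = 112/25 kN·m
Load 3 — applied couple M₀=5 kN·m at a=2 m (b=L-a=6):
  M_3 = M₀x/L - M₀  [x>a] = 5·(32/5)/8 - 5 = -1 kN·m
Superposition: M = Σ M_i = 471/25 kN·m ≈ 18.840000 kN·m

M(32/5) = 471/25 kN·m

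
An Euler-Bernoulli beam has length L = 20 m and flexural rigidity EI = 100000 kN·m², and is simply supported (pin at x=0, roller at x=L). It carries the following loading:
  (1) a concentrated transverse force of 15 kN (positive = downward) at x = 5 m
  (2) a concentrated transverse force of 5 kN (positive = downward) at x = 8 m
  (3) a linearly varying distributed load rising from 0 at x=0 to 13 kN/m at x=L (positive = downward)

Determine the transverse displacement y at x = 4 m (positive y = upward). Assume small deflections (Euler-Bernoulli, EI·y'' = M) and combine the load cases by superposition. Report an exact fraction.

Load 1 — point force P=15 kN at a=5 m (b=L-a=15):
  y_1 = -Pbx(L²-b²-x²)/(6LEI)  [x≤a] = -15·15·4·(20²-15²-4²)/(6·20·100000) = -477/40000 m
Load 2 — point force P=5 kN at a=8 m (b=L-a=12):
  y_2 = -Pbx(L²-b²-x²)/(6LEI)  [x≤a] = -5·12·4·(20²-12²-4²)/(6·20·100000) = -3/625 m
Load 3 — triangular load w₀=13 kN/m (0→w₀ over full span):
  y_3 = -w₀x(7L⁴-10L²x²+3x⁴)/(360LEI) = -13·4·(7·20⁴-10·20²·4²+3·4⁴)/(360·20·100000) = -17888/234375 m
Superposition: y = Σ y_i = -1395707/15000000 m ≈ -0.093047 m

y(4) = -1395707/15000000 m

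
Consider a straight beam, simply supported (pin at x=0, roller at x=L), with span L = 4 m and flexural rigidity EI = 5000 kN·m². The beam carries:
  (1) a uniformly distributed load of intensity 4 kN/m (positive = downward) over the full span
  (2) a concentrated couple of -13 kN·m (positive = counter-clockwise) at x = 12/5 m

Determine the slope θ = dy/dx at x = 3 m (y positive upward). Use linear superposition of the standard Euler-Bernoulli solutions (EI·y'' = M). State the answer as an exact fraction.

θ(3) = 1003/1000000 rad

Load 1 — uniform load w=4 kN/m over full span:
  θ_1 = -w(L³-6Lx²+4x³)/(24EI) = -4·(4³-6·4·3²+4·3³)/(24·5000) = 11/7500 rad
Load 2 — applied couple M₀=-13 kN·m at a=12/5 m (b=L-a=8/5):
  θ_2 = (M₀x²/(2L)-M₀(x-a)+C₁)/EI  [x>a] with C₁=M₀(3b²-L²)/(6L)=338/75 = ((-13)·3²/(2·4)-(-13)·(3-(12/5))+(338/75))/5000 = -1391/3000000 rad
Superposition: θ = Σ θ_i = 1003/1000000 rad ≈ 0.001003 rad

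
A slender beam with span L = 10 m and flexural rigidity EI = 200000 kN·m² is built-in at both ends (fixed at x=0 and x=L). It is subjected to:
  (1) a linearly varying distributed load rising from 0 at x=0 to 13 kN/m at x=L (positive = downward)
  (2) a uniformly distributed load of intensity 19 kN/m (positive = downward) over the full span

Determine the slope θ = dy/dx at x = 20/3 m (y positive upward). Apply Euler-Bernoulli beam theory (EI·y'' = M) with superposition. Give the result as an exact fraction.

θ(20/3) = 47/60750 rad

Load 1 — triangular load w₀=13 kN/m (0→w₀ over full span):
  θ_1 = -w₀(2x(L-x)(L-2x)(x+2L)+x²(L-x)²)/(120LEI) = -13·(2·(20/3)·(10-(20/3))·(10-2·(20/3))·((20/3)+2·10)+(20/3)²·(10-(20/3))²)/(120·10·200000) = 91/486000 rad
Load 2 — uniform load w=19 kN/m over full span:
  θ_2 = -wx(L-x)(L-2x)/(12EI) = -19·(20/3)·(10-(20/3))·(10-2·(20/3))/(12·200000) = 19/32400 rad
Superposition: θ = Σ θ_i = 47/60750 rad ≈ 0.000774 rad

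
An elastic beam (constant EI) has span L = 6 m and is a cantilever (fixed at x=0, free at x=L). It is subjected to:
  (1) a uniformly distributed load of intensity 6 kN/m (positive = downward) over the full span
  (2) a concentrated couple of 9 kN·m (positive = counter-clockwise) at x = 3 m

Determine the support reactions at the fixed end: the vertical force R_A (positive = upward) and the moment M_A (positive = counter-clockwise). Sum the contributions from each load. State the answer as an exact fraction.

R_A = 36 kN, M_A = 99 kN·m

Load 1 — uniform load w=6 kN/m over full span:
  R_A = wL = 6·6 = 36 kN
  M_A = wL²/2 = 6·6²/2 = 108 kN·m
Load 2 — applied couple M₀=9 kN·m at a=3 m (b=L-a=3):
  R_A = 0 kN
  M_A = -M₀ = -9 kN·m
Superposition: R_A = 36 kN, M_A = 99 kN·m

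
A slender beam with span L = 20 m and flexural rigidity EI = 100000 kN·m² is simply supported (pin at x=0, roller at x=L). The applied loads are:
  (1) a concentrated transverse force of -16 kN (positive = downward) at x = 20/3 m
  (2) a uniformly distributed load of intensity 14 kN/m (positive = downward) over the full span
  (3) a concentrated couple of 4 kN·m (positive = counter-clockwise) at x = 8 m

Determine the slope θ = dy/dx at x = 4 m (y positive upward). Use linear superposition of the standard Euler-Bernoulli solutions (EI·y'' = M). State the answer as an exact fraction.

Load 1 — point force P=-16 kN at a=20/3 m (b=L-a=40/3):
  θ_1 = -Pb(L²-b²-3x²)/(6LEI)  [x≤a] = -(-16)·(40/3)·(20²-(40/3)²-3·4²)/(6·20·100000) = 784/253125 rad
Load 2 — uniform load w=14 kN/m over full span:
  θ_2 = -w(L³-6Lx²+4x³)/(24EI) = -14·(20³-6·20·4²+4·4³)/(24·100000) = -231/6250 rad
Load 3 — applied couple M₀=4 kN·m at a=8 m (b=L-a=12):
  θ_3 = (M₀x²/(2L)+C₁)/EI  [x≤a] with C₁=M₀(3b²-L²)/(6L)=16/15 = (4·4²/(2·20)+(16/15))/100000 = 1/37500 rad
Superposition: θ = Σ θ_i = -34259/1012500 rad ≈ -0.033836 rad

θ(4) = -34259/1012500 rad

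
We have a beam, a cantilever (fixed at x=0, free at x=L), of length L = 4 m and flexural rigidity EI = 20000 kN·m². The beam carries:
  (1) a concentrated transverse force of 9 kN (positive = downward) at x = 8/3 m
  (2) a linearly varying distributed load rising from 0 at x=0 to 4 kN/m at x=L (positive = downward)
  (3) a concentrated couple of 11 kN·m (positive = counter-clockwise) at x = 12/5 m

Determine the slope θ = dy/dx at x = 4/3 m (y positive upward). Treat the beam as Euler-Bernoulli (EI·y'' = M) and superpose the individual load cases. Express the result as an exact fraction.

Load 1 — point force P=9 kN at a=8/3 m (b=L-a=4/3):
  θ_1 = -Px(2a-x)/(2EI)  [x≤a] = -9·(4/3)·(2·(8/3)-(4/3))/(2·20000) = -3/2500 rad
Load 2 — triangular load w₀=4 kN/m (0→w₀ over full span):
  θ_2 = (w₀Lx²/4-w₀L²x/3-w₀x⁴/(24L))/EI = (4·4·(4/3)²/4-4·4²·(4/3)/3-4·(4/3)⁴/(24·4))/20000 = -163/151875 rad
Load 3 — applied couple M₀=11 kN·m at a=12/5 m (b=L-a=8/5):
  θ_3 = M₀x/EI  [x≤a] = 11·(4/3)/20000 = 11/15000 rad
Superposition: θ = Σ θ_i = -1871/1215000 rad ≈ -0.001540 rad

θ(4/3) = -1871/1215000 rad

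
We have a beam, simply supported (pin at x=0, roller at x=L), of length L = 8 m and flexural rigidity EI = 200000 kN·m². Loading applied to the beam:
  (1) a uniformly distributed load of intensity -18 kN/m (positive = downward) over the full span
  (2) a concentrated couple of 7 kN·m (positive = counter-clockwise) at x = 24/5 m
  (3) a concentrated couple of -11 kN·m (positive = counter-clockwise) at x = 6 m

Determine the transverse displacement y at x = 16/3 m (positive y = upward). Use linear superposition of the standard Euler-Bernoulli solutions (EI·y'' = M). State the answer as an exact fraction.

Load 1 — uniform load w=-18 kN/m over full span:
  y_1 = -wx(L³-2Lx²+x³)/(24EI) = -(-18)·(16/3)·(8³-2·8·(16/3)²+(16/3)³)/(24·200000) = 352/84375 m
Load 2 — applied couple M₀=7 kN·m at a=24/5 m (b=L-a=16/5):
  y_2 = (M₀x³/(6L)-M₀(x-a)²/2+C₁x)/EI  [x>a] with C₁=M₀(3b²-L²)/(6L)=-364/75 = (7·(16/3)³/(6·8)-7·((16/3)-(24/5))²/2+(-364/75)·(16/3))/200000 = -301/12656250 m
Load 3 — applied couple M₀=-11 kN·m at a=6 m (b=L-a=2):
  y_3 = (M₀x³/(6L)+C₁x)/EI  [x≤a] with C₁=M₀(3b²-L²)/(6L)=143/12 = ((-11)·(16/3)³/(6·8)+(143/12)·(16/3))/200000 = 583/4050000 m
Superposition: y = Σ y_i = 434567/101250000 m ≈ 0.004292 m

y(16/3) = 434567/101250000 m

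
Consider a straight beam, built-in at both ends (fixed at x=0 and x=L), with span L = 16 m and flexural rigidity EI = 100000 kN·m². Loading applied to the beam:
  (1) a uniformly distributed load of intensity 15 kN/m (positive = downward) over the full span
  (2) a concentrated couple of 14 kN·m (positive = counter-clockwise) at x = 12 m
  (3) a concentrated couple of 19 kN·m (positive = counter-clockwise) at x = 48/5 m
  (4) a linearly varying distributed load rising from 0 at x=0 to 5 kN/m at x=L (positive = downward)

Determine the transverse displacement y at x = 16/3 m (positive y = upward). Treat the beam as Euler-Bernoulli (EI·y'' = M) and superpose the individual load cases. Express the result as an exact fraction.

Load 1 — uniform load w=15 kN/m over full span:
  y_1 = -wx²(L-x)²/(24EI) = -15·(16/3)²·(16-(16/3))²/(24·100000) = -1024/50625 m
Load 2 — applied couple M₀=14 kN·m at a=12 m (b=L-a=4):
  y_2 = (R_Ax³/6 - M_Ax²/2)/EI  [x≤a] with R_A=63/64, M_A=35/8 = ((63/64)·(16/3)³/6 - (35/8)·(16/3)²/2)/100000 = -7/18750 m
Load 3 — applied couple M₀=19 kN·m at a=48/5 m (b=L-a=32/5):
  y_3 = (R_Ax³/6 - M_Ax²/2)/EI  [x≤a] with R_A=171/100, M_A=152/25 = ((171/100)·(16/3)³/6 - (152/25)·(16/3)²/2)/100000 = -304/703125 m
Load 4 — triangular load w₀=5 kN/m (0→w₀ over full span):
  y_4 = -w₀x²(L-x)²(x+2L)/(120LEI) = -5·(16/3)²·(16-(16/3))²·((16/3)+2·16)/(120·16·100000) = -7168/2278125 m
Superposition: y = Σ y_i = -2754173/113906250 m ≈ -0.024179 m

y(16/3) = -2754173/113906250 m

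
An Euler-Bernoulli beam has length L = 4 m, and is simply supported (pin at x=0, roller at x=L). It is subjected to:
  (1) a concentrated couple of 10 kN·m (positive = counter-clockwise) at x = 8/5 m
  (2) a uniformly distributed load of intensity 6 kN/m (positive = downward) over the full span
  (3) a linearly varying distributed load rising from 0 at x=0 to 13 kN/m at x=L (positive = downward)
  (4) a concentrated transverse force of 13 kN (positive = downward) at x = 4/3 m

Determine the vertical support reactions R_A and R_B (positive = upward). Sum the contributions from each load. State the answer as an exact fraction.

Load 1 — applied couple M₀=10 kN·m at a=8/5 m (b=L-a=12/5):
  R_A = M₀/L = 10/4 = 5/2 kN
  R_B = -M₀/L = -10/4 = -5/2 kN
Load 2 — uniform load w=6 kN/m over full span:
  R_A = wL/2 = 6·4/2 = 12 kN
  R_B = wL/2 = 6·4/2 = 12 kN
Load 3 — triangular load w₀=13 kN/m (0→w₀ over full span):
  R_A = w₀L/6 = 13·4/6 = 26/3 kN
  R_B = w₀L/3 = 13·4/3 = 52/3 kN
Load 4 — point force P=13 kN at a=4/3 m (b=L-a=8/3):
  R_A = Pb/L = 13·(8/3)/4 = 26/3 kN
  R_B = Pa/L = 13·(4/3)/4 = 13/3 kN
Superposition: R_A = 191/6 kN, R_B = 187/6 kN

R_A = 191/6 kN, R_B = 187/6 kN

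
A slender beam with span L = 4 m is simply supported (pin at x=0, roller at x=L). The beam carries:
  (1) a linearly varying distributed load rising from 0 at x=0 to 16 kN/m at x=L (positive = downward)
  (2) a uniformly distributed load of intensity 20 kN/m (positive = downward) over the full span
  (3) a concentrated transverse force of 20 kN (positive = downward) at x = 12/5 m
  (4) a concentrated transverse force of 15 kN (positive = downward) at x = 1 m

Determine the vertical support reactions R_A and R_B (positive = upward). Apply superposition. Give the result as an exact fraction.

R_A = 839/12 kN, R_B = 925/12 kN

Load 1 — triangular load w₀=16 kN/m (0→w₀ over full span):
  R_A = w₀L/6 = 16·4/6 = 32/3 kN
  R_B = w₀L/3 = 16·4/3 = 64/3 kN
Load 2 — uniform load w=20 kN/m over full span:
  R_A = wL/2 = 20·4/2 = 40 kN
  R_B = wL/2 = 20·4/2 = 40 kN
Load 3 — point force P=20 kN at a=12/5 m (b=L-a=8/5):
  R_A = Pb/L = 20·(8/5)/4 = 8 kN
  R_B = Pa/L = 20·(12/5)/4 = 12 kN
Load 4 — point force P=15 kN at a=1 m (b=L-a=3):
  R_A = Pb/L = 15·3/4 = 45/4 kN
  R_B = Pa/L = 15·1/4 = 15/4 kN
Superposition: R_A = 839/12 kN, R_B = 925/12 kN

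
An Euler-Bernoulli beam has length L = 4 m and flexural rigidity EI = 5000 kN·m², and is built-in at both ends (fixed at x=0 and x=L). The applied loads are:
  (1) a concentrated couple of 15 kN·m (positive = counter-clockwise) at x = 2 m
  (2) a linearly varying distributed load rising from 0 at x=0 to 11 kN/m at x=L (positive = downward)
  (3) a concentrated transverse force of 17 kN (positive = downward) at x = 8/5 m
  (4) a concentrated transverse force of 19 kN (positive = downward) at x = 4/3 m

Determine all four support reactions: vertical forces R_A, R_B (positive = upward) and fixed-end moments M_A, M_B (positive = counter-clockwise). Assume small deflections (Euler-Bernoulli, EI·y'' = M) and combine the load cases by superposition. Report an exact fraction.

Load 1 — applied couple M₀=15 kN·m at a=2 m (b=L-a=2):
  R_A = 6M₀ab/L³ = 6·15·2·2/4³ = 45/8 kN
  M_A = M₀b(2a-b)/L² = 15·2·(2·2-2)/4² = 15/4 kN·m
  R_B = -6M₀ab/L³ = -6·15·2·2/4³ = -45/8 kN
  M_B = M₀a(2b-a)/L² = 15·2·(2·2-2)/4² = 15/4 kN·m
Load 2 — triangular load w₀=11 kN/m (0→w₀ over full span):
  R_A = 3w₀L/20 = 3·11·4/20 = 33/5 kN
  M_A = w₀L²/30 = 11·4²/30 = 88/15 kN·m
  R_B = 7w₀L/20 = 7·11·4/20 = 77/5 kN
  M_B = -w₀L²/20 = -11·4²/20 = -44/5 kN·m
Load 3 — point force P=17 kN at a=8/5 m (b=L-a=12/5):
  R_A = Pb²(3a+b)/L³ = 17·(12/5)²·(3·(8/5)+(12/5))/4³ = 1377/125 kN
  M_A = Pab²/L² = 17·(8/5)·(12/5)²/4² = 1224/125 kN·m
  R_B = Pa²(a+3b)/L³ = 17·(8/5)²·((8/5)+3·(12/5))/4³ = 748/125 kN
  M_B = -Pa²b/L² = -17·(8/5)²·(12/5)/4² = -816/125 kN·m
Load 4 — point force P=19 kN at a=4/3 m (b=L-a=8/3):
  R_A = Pb²(3a+b)/L³ = 19·(8/3)²·(3·(4/3)+(8/3))/4³ = 380/27 kN
  M_A = Pab²/L² = 19·(4/3)·(8/3)²/4² = 304/27 kN·m
  R_B = Pa²(a+3b)/L³ = 19·(4/3)²·((4/3)+3·(8/3))/4³ = 133/27 kN
  M_B = -Pa²b/L² = -19·(4/3)²·(8/3)/4² = -152/27 kN·m
Superposition: R_A = 1007507/27000 kN, M_A = 414017/13500 kN·m, R_B = 558493/27000 kN, M_B = -232303/13500 kN·m

R_A = 1007507/27000 kN, M_A = 414017/13500 kN·m, R_B = 558493/27000 kN, M_B = -232303/13500 kN·m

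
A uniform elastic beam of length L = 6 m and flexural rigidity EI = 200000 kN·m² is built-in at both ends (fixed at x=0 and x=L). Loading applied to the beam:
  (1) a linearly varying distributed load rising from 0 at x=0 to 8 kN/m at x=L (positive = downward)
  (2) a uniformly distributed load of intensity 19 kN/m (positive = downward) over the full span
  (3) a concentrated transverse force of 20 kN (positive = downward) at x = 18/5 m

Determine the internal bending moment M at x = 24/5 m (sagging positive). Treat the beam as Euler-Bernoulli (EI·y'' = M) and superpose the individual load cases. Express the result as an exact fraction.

M(24/5) = -453/125 kN·m

Load 1 — triangular load w₀=8 kN/m (0→w₀ over full span):
  M_1 = 3w₀Lx/20 - w₀L²/30 - w₀x³/(6L) = 3·8·6·(24/5)/20 - 8·6²/30 - 8·(24/5)³/(6·6) = 48/125 kN·m
Load 2 — uniform load w=19 kN/m over full span:
  M_2 = wLx/2 - wL²/12 - wx²/2 = 19·6·(24/5)/2 - 19·6²/12 - 19·(24/5)²/2 = -57/25 kN·m
Load 3 — point force P=20 kN at a=18/5 m (b=L-a=12/5):
  M_3 = Pa²(a+3b)(L-x)/L³ - Pa²b/L²  [x>a] = 20·(18/5)²·((18/5)+3·(12/5))·(6-(24/5))/6³ - 20·(18/5)²·(12/5)/6² = -216/125 kN·m
Superposition: M = Σ M_i = -453/125 kN·m ≈ -3.624000 kN·m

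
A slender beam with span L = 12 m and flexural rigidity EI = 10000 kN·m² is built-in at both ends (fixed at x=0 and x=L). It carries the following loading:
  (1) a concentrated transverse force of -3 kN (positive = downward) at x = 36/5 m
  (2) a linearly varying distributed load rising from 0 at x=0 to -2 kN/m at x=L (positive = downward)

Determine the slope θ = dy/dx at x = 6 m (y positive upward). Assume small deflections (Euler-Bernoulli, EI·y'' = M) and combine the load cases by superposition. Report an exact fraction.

θ(6) = 441/1250000 rad

Load 1 — point force P=-3 kN at a=36/5 m (b=L-a=24/5):
  θ_1 = -Pb²x(2aL-(3a+b)x)/(2L³EI)  [x≤a] = -(-3)·(24/5)²·6·(2·(36/5)·12-(3·(36/5)+(24/5))·6)/(2·12³·10000) = 27/156250 rad
Load 2 — triangular load w₀=-2 kN/m (0→w₀ over full span):
  θ_2 = -w₀(2x(L-x)(L-2x)(x+2L)+x²(L-x)²)/(120LEI) = -(-2)·(2·6·(12-6)·(12-2·6)·(6+2·12)+6²·(12-6)²)/(120·12·10000) = 9/50000 rad
Superposition: θ = Σ θ_i = 441/1250000 rad ≈ 0.000353 rad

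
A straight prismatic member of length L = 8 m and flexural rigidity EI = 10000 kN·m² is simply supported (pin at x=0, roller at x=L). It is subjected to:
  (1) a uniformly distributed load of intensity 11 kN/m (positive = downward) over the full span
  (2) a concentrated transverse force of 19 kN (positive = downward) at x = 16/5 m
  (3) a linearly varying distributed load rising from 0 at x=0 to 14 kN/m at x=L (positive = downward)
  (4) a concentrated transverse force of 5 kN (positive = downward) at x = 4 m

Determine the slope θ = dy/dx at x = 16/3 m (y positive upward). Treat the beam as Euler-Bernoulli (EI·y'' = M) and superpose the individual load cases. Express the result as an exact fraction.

θ(16/3) = 1763879/75937500 rad

Load 1 — uniform load w=11 kN/m over full span:
  θ_1 = -w(L³-6Lx²+4x³)/(24EI) = -11·(8³-6·8·(16/3)²+4·(16/3)³)/(24·10000) = 572/50625 rad
Load 2 — point force P=19 kN at a=16/5 m (b=L-a=24/5):
  θ_2 = -Pa(2L²-6Lx+3x²+a²)/(6LEI)  [x>a] = -19·(16/5)·(2·8²-6·8·(16/3)+3·(16/3)²+(16/5)²)/(6·8·10000) = 2888/703125 rad
Load 3 — triangular load w₀=14 kN/m (0→w₀ over full span):
  θ_3 = -w₀(7L⁴-30L²x²+15x⁴)/(360LEI) = -14·(7·8⁴-30·8²·(16/3)²+15·(16/3)⁴)/(360·8·10000) = 5096/759375 rad
Load 4 — point force P=5 kN at a=4 m (b=L-a=4):
  θ_4 = -Pa(2L²-6Lx+3x²+a²)/(6LEI)  [x>a] = -5·4·(2·8²-6·8·(16/3)+3·(16/3)²+4²)/(6·8·10000) = 1/900 rad
Superposition: θ = Σ θ_i = 1763879/75937500 rad ≈ 0.023228 rad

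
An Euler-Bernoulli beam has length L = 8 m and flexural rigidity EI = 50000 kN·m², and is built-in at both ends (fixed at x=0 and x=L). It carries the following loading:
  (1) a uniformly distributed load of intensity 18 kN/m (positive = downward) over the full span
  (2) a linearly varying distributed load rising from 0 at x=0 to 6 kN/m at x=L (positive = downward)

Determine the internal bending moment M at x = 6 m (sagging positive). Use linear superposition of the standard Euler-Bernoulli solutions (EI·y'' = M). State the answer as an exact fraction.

Load 1 — uniform load w=18 kN/m over full span:
  M_1 = wLx/2 - wL²/12 - wx²/2 = 18·8·6/2 - 18·8²/12 - 18·6²/2 = 12 kN·m
Load 2 — triangular load w₀=6 kN/m (0→w₀ over full span):
  M_2 = 3w₀Lx/20 - w₀L²/30 - w₀x³/(6L) = 3·6·8·6/20 - 6·8²/30 - 6·6³/(6·8) = 17/5 kN·m
Superposition: M = Σ M_i = 77/5 kN·m ≈ 15.400000 kN·m

M(6) = 77/5 kN·m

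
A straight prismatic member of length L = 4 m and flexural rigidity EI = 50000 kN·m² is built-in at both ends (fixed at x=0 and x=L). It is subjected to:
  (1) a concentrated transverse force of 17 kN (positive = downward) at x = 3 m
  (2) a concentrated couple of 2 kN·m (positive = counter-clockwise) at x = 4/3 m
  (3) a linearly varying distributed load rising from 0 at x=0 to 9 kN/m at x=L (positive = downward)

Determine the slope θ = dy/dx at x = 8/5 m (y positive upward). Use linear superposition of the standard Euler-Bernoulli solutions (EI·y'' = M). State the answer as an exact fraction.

Load 1 — point force P=17 kN at a=3 m (b=L-a=1):
  θ_1 = -Pb²x(2aL-(3a+b)x)/(2L³EI)  [x≤a] = -17·1²·(8/5)·(2·3·4-(3·3+1)·(8/5))/(2·4³·50000) = -17/500000 rad
Load 2 — applied couple M₀=2 kN·m at a=4/3 m (b=L-a=8/3):
  θ_2 = (R_Ax²/2 - M_Ax - M₀(x-a))/EI  [x>a] with R_A=2/3, M_A=0 = ((2/3)·(8/5)²/2 - 0·(8/5) - 2·((8/5)-(4/3)))/50000 = 1/156250 rad
Load 3 — triangular load w₀=9 kN/m (0→w₀ over full span):
  θ_3 = -w₀(2x(L-x)(L-2x)(x+2L)+x²(L-x)²)/(120LEI) = -9·(2·(8/5)·(4-(8/5))·(4-2·(8/5))·((8/5)+2·4)+(8/5)²·(4-(8/5))²)/(120·4·50000) = -54/1953125 rad
Superposition: θ = Σ θ_i = -3453/62500000 rad ≈ -0.000055 rad

θ(8/5) = -3453/62500000 rad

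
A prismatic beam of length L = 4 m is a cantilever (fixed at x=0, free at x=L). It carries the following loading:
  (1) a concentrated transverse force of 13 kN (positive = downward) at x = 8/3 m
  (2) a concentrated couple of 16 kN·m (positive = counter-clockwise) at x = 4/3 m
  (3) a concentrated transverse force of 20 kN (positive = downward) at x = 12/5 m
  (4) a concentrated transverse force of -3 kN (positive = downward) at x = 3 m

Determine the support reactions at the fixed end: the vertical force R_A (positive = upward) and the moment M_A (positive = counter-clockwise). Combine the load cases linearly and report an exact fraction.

R_A = 30 kN, M_A = 173/3 kN·m

Load 1 — point force P=13 kN at a=8/3 m (b=L-a=4/3):
  R_A = P = 13 kN
  M_A = Pa = 13·(8/3) = 104/3 kN·m
Load 2 — applied couple M₀=16 kN·m at a=4/3 m (b=L-a=8/3):
  R_A = 0 kN
  M_A = -M₀ = -16 kN·m
Load 3 — point force P=20 kN at a=12/5 m (b=L-a=8/5):
  R_A = P = 20 kN
  M_A = Pa = 20·(12/5) = 48 kN·m
Load 4 — point force P=-3 kN at a=3 m (b=L-a=1):
  R_A = P = (-3) = -3 kN
  M_A = Pa = (-3)·3 = -9 kN·m
Superposition: R_A = 30 kN, M_A = 173/3 kN·m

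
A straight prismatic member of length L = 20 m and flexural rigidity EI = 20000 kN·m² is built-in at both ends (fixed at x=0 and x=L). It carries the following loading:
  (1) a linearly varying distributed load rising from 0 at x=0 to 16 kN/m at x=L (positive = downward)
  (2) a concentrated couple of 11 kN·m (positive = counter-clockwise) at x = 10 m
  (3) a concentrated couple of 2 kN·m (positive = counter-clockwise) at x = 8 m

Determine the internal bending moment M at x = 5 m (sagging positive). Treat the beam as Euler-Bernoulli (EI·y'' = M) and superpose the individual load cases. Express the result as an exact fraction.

Load 1 — triangular load w₀=16 kN/m (0→w₀ over full span):
  M_1 = 3w₀Lx/20 - w₀L²/30 - w₀x³/(6L) = 3·16·20·5/20 - 16·20²/30 - 16·5³/(6·20) = 10 kN·m
Load 2 — applied couple M₀=11 kN·m at a=10 m (b=L-a=10):
  M_2 = R_Ax - M_A  [x≤a] with R_A=33/40, M_A=11/4 = (33/40)·5 - (11/4) = 11/8 kN·m
Load 3 — applied couple M₀=2 kN·m at a=8 m (b=L-a=12):
  M_3 = R_Ax - M_A  [x≤a] with R_A=18/125, M_A=6/25 = (18/125)·5 - (6/25) = 12/25 kN·m
Superposition: M = Σ M_i = 2371/200 kN·m ≈ 11.855000 kN·m

M(5) = 2371/200 kN·m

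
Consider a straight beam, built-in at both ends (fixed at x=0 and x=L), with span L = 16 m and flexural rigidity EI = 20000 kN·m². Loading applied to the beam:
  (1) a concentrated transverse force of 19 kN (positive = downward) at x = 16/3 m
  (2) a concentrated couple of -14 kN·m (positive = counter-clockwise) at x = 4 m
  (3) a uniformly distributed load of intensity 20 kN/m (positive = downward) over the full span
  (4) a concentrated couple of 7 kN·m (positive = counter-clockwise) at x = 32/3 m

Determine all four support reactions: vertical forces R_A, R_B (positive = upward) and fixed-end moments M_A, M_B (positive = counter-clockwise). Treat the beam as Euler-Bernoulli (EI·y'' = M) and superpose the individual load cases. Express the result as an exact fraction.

Load 1 — point force P=19 kN at a=16/3 m (b=L-a=32/3):
  R_A = Pb²(3a+b)/L³ = 19·(32/3)²·(3·(16/3)+(32/3))/16³ = 380/27 kN
  M_A = Pab²/L² = 19·(16/3)·(32/3)²/16² = 1216/27 kN·m
  R_B = Pa²(a+3b)/L³ = 19·(16/3)²·((16/3)+3·(32/3))/16³ = 133/27 kN
  M_B = -Pa²b/L² = -19·(16/3)²·(32/3)/16² = -608/27 kN·m
Load 2 — applied couple M₀=-14 kN·m at a=4 m (b=L-a=12):
  R_A = 6M₀ab/L³ = 6·(-14)·4·12/16³ = -63/64 kN
  M_A = M₀b(2a-b)/L² = (-14)·12·(2·4-12)/16² = 21/8 kN·m
  R_B = -6M₀ab/L³ = -6·(-14)·4·12/16³ = 63/64 kN
  M_B = M₀a(2b-a)/L² = (-14)·4·(2·12-4)/16² = -35/8 kN·m
Load 3 — uniform load w=20 kN/m over full span:
  R_A = wL/2 = 20·16/2 = 160 kN
  M_A = wL²/12 = 20·16²/12 = 1280/3 kN·m
  R_B = wL/2 = 20·16/2 = 160 kN
  M_B = -wL²/12 = -20·16²/12 = -1280/3 kN·m
Load 4 — applied couple M₀=7 kN·m at a=32/3 m (b=L-a=16/3):
  R_A = 6M₀ab/L³ = 6·7·(32/3)·(16/3)/16³ = 7/12 kN
  M_A = M₀b(2a-b)/L² = 7·(16/3)·(2·(32/3)-(16/3))/16² = 7/3 kN·m
  R_B = -6M₀ab/L³ = -6·7·(32/3)·(16/3)/16³ = -7/12 kN
  M_B = M₀a(2b-a)/L² = 7·(32/3)·(2·(16/3)-(32/3))/16² = 0 kN·m
Superposition: R_A = 300107/1728 kN, M_A = 102959/216 kN·m, R_B = 285685/1728 kN, M_B = -97969/216 kN·m

R_A = 300107/1728 kN, M_A = 102959/216 kN·m, R_B = 285685/1728 kN, M_B = -97969/216 kN·m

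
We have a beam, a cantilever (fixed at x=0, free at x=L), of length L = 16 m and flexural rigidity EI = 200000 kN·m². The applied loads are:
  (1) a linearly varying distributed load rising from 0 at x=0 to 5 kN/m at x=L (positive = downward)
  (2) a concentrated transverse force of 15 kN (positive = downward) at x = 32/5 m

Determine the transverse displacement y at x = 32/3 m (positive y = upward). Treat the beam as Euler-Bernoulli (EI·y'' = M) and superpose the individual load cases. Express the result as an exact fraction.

y(32/3) = -5456896/56953125 m

Load 1 — triangular load w₀=5 kN/m (0→w₀ over full span):
  y_1 = (w₀Lx³/12-w₀L²x²/6-w₀x⁵/(120L))/EI = (5·16·(32/3)³/12-5·16²·(32/3)²/6-5·(32/3)⁵/(120·16))/200000 = -188416/2278125 m
Load 2 — point force P=15 kN at a=32/5 m (b=L-a=48/5):
  y_2 = -Pa²(3x-a)/(6EI)  [x>a] = -15·(32/5)²·(3·(32/3)-(32/5))/(6·200000) = -1024/78125 m
Superposition: y = Σ y_i = -5456896/56953125 m ≈ -0.095814 m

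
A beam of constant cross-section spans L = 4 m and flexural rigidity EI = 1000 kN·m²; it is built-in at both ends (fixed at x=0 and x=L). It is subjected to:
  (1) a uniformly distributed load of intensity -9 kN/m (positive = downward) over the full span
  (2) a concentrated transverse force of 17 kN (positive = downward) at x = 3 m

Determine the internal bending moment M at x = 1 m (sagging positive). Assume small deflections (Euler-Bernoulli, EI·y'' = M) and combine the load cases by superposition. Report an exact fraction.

Load 1 — uniform load w=-9 kN/m over full span:
  M_1 = wLx/2 - wL²/12 - wx²/2 = (-9)·4·1/2 - (-9)·4²/12 - (-9)·1²/2 = -3/2 kN·m
Load 2 — point force P=17 kN at a=3 m (b=L-a=1):
  M_2 = Pb²(3a+b)x/L³ - Pab²/L²  [x≤a] = 17·1²·(3·3+1)·1/4³ - 17·3·1²/4² = -17/32 kN·m
Superposition: M = Σ M_i = -65/32 kN·m ≈ -2.031250 kN·m

M(1) = -65/32 kN·m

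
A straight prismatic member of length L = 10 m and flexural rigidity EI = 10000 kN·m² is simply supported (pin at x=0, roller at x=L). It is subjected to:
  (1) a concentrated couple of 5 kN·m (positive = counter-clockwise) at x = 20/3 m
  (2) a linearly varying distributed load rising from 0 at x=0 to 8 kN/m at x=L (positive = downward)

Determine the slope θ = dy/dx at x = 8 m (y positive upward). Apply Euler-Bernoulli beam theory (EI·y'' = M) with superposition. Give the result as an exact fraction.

θ(8) = 3113/225000 rad

Load 1 — applied couple M₀=5 kN·m at a=20/3 m (b=L-a=10/3):
  θ_1 = (M₀x²/(2L)-M₀(x-a)+C₁)/EI  [x>a] with C₁=M₀(3b²-L²)/(6L)=-50/9 = (5·8²/(2·10)-5·(8-(20/3))+(-50/9))/10000 = 17/45000 rad
Load 2 — triangular load w₀=8 kN/m (0→w₀ over full span):
  θ_2 = -w₀(7L⁴-30L²x²+15x⁴)/(360LEI) = -8·(7·10⁴-30·10²·8²+15·8⁴)/(360·10·10000) = 757/56250 rad
Superposition: θ = Σ θ_i = 3113/225000 rad ≈ 0.013836 rad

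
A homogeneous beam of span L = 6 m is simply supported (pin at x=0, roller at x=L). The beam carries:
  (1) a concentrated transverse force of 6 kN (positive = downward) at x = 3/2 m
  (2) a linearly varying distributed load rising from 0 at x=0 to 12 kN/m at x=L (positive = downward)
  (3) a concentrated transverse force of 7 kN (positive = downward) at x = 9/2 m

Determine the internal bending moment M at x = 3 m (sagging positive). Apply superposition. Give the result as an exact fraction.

Load 1 — point force P=6 kN at a=3/2 m (b=L-a=9/2):
  M_1 = Pa(L-x)/L  [x>a] = 6·(3/2)·(6-3)/6 = 9/2 kN·m
Load 2 — triangular load w₀=12 kN/m (0→w₀ over full span):
  M_2 = w₀Lx/6 - w₀x³/(6L) = 12·6·3/6 - 12·3³/(6·6) = 27 kN·m
Load 3 — point force P=7 kN at a=9/2 m (b=L-a=3/2):
  M_3 = Pbx/L  [x≤a] = 7·(3/2)·3/6 = 21/4 kN·m
Superposition: M = Σ M_i = 147/4 kN·m ≈ 36.750000 kN·m

M(3) = 147/4 kN·m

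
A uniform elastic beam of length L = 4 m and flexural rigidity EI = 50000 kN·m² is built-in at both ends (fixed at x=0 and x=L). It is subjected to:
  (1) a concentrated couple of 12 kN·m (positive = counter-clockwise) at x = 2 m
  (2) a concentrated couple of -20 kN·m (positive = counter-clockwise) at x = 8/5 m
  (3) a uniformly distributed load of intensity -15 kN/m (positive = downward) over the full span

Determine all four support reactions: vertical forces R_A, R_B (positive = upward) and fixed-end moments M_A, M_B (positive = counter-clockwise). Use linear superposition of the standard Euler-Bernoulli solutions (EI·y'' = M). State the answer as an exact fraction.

Load 1 — applied couple M₀=12 kN·m at a=2 m (b=L-a=2):
  R_A = 6M₀ab/L³ = 6·12·2·2/4³ = 9/2 kN
  M_A = M₀b(2a-b)/L² = 12·2·(2·2-2)/4² = 3 kN·m
  R_B = -6M₀ab/L³ = -6·12·2·2/4³ = -9/2 kN
  M_B = M₀a(2b-a)/L² = 12·2·(2·2-2)/4² = 3 kN·m
Load 2 — applied couple M₀=-20 kN·m at a=8/5 m (b=L-a=12/5):
  R_A = 6M₀ab/L³ = 6·(-20)·(8/5)·(12/5)/4³ = -36/5 kN
  M_A = M₀b(2a-b)/L² = (-20)·(12/5)·(2·(8/5)-(12/5))/4² = -12/5 kN·m
  R_B = -6M₀ab/L³ = -6·(-20)·(8/5)·(12/5)/4³ = 36/5 kN
  M_B = M₀a(2b-a)/L² = (-20)·(8/5)·(2·(12/5)-(8/5))/4² = -32/5 kN·m
Load 3 — uniform load w=-15 kN/m over full span:
  R_A = wL/2 = (-15)·4/2 = -30 kN
  M_A = wL²/12 = (-15)·4²/12 = -20 kN·m
  R_B = wL/2 = (-15)·4/2 = -30 kN
  M_B = -wL²/12 = -(-15)·4²/12 = 20 kN·m
Superposition: R_A = -327/10 kN, M_A = -97/5 kN·m, R_B = -273/10 kN, M_B = 83/5 kN·m

R_A = -327/10 kN, M_A = -97/5 kN·m, R_B = -273/10 kN, M_B = 83/5 kN·m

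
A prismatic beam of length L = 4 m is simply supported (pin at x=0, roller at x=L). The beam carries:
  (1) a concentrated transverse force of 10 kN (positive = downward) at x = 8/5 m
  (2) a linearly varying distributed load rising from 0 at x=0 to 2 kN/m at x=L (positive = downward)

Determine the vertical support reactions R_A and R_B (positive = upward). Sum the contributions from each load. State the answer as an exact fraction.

Load 1 — point force P=10 kN at a=8/5 m (b=L-a=12/5):
  R_A = Pb/L = 10·(12/5)/4 = 6 kN
  R_B = Pa/L = 10·(8/5)/4 = 4 kN
Load 2 — triangular load w₀=2 kN/m (0→w₀ over full span):
  R_A = w₀L/6 = 2·4/6 = 4/3 kN
  R_B = w₀L/3 = 2·4/3 = 8/3 kN
Superposition: R_A = 22/3 kN, R_B = 20/3 kN

R_A = 22/3 kN, R_B = 20/3 kN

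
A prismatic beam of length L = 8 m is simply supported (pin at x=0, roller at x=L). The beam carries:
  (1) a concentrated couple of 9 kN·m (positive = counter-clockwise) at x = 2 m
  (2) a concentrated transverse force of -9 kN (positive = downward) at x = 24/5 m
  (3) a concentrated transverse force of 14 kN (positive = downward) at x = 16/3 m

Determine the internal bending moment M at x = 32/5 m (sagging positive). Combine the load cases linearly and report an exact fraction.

Load 1 — applied couple M₀=9 kN·m at a=2 m (b=L-a=6):
  M_1 = M₀x/L - M₀  [x>a] = 9·(32/5)/8 - 9 = -9/5 kN·m
Load 2 — point force P=-9 kN at a=24/5 m (b=L-a=16/5):
  M_2 = Pa(L-x)/L  [x>a] = (-9)·(24/5)·(8-(32/5))/8 = -216/25 kN·m
Load 3 — point force P=14 kN at a=16/3 m (b=L-a=8/3):
  M_3 = Pa(L-x)/L  [x>a] = 14·(16/3)·(8-(32/5))/8 = 224/15 kN·m
Superposition: M = Σ M_i = 337/75 kN·m ≈ 4.493333 kN·m

M(32/5) = 337/75 kN·m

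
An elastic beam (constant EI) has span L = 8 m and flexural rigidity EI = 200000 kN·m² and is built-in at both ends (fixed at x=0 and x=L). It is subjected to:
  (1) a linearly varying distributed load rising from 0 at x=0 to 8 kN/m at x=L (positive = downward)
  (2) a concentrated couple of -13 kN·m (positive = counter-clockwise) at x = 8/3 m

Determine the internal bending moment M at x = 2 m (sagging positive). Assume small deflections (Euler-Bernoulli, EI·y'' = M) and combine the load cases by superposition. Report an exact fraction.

Load 1 — triangular load w₀=8 kN/m (0→w₀ over full span):
  M_1 = 3w₀Lx/20 - w₀L²/30 - w₀x³/(6L) = 3·8·8·2/20 - 8·8²/30 - 8·2³/(6·8) = 4/5 kN·m
Load 2 — applied couple M₀=-13 kN·m at a=8/3 m (b=L-a=16/3):
  M_2 = R_Ax - M_A  [x≤a] with R_A=-13/6, M_A=0 = (-13/6)·2 - 0 = -13/3 kN·m
Superposition: M = Σ M_i = -53/15 kN·m ≈ -3.533333 kN·m

M(2) = -53/15 kN·m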